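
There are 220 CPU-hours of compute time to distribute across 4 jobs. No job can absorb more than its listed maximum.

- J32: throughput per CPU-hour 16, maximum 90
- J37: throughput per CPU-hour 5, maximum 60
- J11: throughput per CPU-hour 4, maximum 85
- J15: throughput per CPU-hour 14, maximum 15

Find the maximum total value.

2170

Rank by throughput per CPU-hour: J32 16 > J15 14 > J37 5 > J11 4.
Give J32 90 to hit its cap of 90 ; 130 left.
J15: +15 to 15 (cap) ; 115 left.
Give J37 60 to hit its cap of 60 ; 55 left.
J11 has room for 85 but only 55 remain, so it gets 55.
Total = 16×90 + 5×60 + 4×55 + 14×15 = 2170.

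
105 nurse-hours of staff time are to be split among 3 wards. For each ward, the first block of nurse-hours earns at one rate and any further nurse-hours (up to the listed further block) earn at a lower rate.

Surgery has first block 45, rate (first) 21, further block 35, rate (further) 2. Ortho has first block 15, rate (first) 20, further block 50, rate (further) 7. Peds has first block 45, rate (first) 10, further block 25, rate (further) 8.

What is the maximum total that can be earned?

1695

Treat each block as its own option and order by rate: Surgery/tier1 21 > Ortho/tier1 20 > Peds/tier1 10 > Peds/tier2 8 > Ortho/tier2 7 > Surgery/tier2 2.
Surgery tier1 at 21: fill all 45 ; 60 left.
Ortho tier1 at 20: fill all 15 ; 45 left.
Fill Peds tier1 block (45 at 10) ; 0 left.
Total = 21×45 + 20×15 + 10×45 = 1695.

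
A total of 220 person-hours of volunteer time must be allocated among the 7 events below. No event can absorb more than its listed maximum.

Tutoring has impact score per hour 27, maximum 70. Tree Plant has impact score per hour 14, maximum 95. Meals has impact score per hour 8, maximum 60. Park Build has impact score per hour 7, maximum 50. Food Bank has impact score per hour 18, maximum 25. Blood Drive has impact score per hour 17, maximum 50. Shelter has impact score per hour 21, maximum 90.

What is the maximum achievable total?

4825

Rank by impact score per hour: Tutoring 27 > Shelter 21 > Food Bank 18 > Blood Drive 17 > Tree Plant 14 > Meals 8 > Park Build 7.
Give Tutoring 70 to hit its cap of 70 — 150 left.
Shelter takes 90 to reach its cap of 90 — 60 left.
Give Food Bank 25 to hit its cap of 25 — 35 left.
Only 35 left; Blood Drive takes them to reach 35.
Total = 27×70 + 18×25 + 17×35 + 21×90 = 4825.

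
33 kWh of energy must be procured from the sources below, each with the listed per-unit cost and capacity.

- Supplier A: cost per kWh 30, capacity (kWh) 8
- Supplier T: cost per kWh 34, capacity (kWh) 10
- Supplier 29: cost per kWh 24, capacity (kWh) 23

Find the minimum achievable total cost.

860

Use sources in increasing cost order.
Supplier 29 at 24: take all 23 kWh ; 10 still needed.
Take 8 from Supplier A at 30 ; need 2 more.
Supplier T (34): take the remaining 2 ; done.
Cost = 23×24 + 8×30 + 2×34 = 860.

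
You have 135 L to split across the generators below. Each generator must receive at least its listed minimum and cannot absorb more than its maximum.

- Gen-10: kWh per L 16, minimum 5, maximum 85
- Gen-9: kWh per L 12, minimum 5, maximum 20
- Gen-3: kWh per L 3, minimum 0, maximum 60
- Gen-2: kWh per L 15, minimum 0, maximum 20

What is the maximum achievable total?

1930

Meeting every minimum uses 5+5+0+0 = 10 L, leaving 125.
Rank by kWh per L: Gen-10 16 > Gen-2 15 > Gen-9 12 > Gen-3 3.
Gen-10: +80 to 85 (cap) — 45 left.
Give Gen-2 20 more to hit its cap of 20 — 25 left.
Gen-9 takes 15 more to reach its cap of 20 — 10 left.
Gen-3 has room for 60 more but only 10 remain, so it gets 10.
Total = 16×85 + 12×20 + 3×10 + 15×20 = 1930.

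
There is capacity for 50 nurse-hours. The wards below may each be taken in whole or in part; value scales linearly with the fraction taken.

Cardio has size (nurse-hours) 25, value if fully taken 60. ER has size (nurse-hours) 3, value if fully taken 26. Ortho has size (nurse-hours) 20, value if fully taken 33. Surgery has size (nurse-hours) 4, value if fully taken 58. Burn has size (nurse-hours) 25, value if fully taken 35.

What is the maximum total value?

173.7

Sort by value density: Surgery 58/4≈14.5, ER 26/3≈8.67, Cardio 60/25≈2.4, Ortho 33/20≈1.65, Burn 35/25≈1.4.
Surgery: take in full, 4 nurse-hours for value 58 — 46 left.
All 3 nurse-hours of ER fit (value 26) — 43 remain.
All 25 nurse-hours of Cardio fit (value 60) — 18 remain.
18 nurse-hours left: a 18/20 share of Ortho gives 33×18/20 = 29.7.
Total value = 173.7.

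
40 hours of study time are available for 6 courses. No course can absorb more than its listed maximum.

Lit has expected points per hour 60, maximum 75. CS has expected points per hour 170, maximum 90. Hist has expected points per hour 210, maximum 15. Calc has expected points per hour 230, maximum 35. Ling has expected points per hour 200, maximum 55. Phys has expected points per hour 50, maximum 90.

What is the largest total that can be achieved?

Order the courses by expected points per hour: Calc 230 > Hist 210 > Ling 200 > CS 170 > Lit 60 > Phys 50.
Give Calc 35 to hit its cap of 35 → 5 left.
Only 5 left; Hist takes them to reach 5.
Total = 210×5 + 230×35 = 9100.

9100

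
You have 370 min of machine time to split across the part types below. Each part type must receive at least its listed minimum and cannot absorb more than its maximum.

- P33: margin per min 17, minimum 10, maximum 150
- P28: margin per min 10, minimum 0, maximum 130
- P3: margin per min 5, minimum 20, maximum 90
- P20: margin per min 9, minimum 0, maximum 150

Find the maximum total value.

4580

Meeting every minimum uses 10+0+20+0 = 30 min, leaving 340.
Rank by margin per min: P33 17 > P28 10 > P20 9 > P3 5.
P33 takes 140 more to reach its cap of 150 ; 200 left.
P28: +130 to 130 (cap) ; 70 left.
P20 has room for 150 more but only 70 remain, so it gets 70.
Total = 17×150 + 10×130 + 5×20 + 9×70 = 4580.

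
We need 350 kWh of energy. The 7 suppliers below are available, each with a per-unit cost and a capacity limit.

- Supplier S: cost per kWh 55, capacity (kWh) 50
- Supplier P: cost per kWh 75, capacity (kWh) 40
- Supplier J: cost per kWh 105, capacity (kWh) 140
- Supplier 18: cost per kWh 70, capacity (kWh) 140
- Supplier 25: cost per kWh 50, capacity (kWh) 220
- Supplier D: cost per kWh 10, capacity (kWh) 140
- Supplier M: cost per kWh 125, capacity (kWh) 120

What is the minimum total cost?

11900

Cheapest first:
Take 140 from Supplier D at 10 ; need 210 more.
Take 210 from Supplier 25 at 50 to finish.
Supplier S, Supplier 18, Supplier P, Supplier J, Supplier M: unused.
Cost = 140×10 + 210×50 = 11900.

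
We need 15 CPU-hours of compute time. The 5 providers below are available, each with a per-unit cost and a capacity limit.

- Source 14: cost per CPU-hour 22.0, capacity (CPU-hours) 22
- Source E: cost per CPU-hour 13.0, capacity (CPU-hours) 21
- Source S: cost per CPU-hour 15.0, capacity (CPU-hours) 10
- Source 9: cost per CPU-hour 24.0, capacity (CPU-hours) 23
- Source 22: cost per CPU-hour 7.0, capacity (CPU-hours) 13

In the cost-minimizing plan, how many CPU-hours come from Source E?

Use providers in increasing cost order.
Take 13 from Source 22 at 7.0 — need 2 more.
Source E at 13.0: take 2 of its 21 — requirement met.
Source S, Source 14, Source 9: unused.

2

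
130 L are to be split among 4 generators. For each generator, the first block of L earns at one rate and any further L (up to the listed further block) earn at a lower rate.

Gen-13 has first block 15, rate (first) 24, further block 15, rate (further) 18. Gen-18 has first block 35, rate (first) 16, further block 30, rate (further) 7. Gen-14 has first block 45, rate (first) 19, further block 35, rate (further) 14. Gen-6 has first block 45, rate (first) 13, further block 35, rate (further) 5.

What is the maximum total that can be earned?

2325

Rank every tier by rate: Gen-13/tier1 24 > Gen-14/tier1 19 > Gen-13/tier2 18 > Gen-18/tier1 16 > Gen-14/tier2 14 > Gen-6/tier1 13 > Gen-18/tier2 7 > Gen-6/tier2 5.
Gen-13 tier1 at 24: fill all 15 — 115 left.
Gen-14/tier1 (19): +45 — 70 left.
Gen-13/tier2 (18): +15 — 55 left.
Gen-18/tier1 (16): +35 — 20 left.
Gen-14 tier2 at 14: only 20 left, fill 20.
Total = 24×15 + 19×45 + 18×15 + 16×35 + 14×20 = 2325.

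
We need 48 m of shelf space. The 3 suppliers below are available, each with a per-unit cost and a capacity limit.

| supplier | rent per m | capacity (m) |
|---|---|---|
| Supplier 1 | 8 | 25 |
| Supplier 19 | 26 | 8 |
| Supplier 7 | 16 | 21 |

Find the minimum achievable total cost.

Fill from the cheapest supplier first.
Supplier 1 at 8: take all 25 m → 23 still needed.
Supplier 7 at 16: take all 21 m → 2 still needed.
Take 2 from Supplier 19 at 26 to finish.
Cost = 25×8 + 21×16 + 2×26 = 588.

588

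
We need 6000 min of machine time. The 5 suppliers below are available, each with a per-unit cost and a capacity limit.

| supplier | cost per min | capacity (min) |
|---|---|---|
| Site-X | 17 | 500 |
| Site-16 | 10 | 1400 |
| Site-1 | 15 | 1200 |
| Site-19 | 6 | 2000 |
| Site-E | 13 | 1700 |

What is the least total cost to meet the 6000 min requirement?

61600

Fill from the cheapest supplier first.
Site-19 (6): use full 2000 ; 4000 min to go.
Take 1400 from Site-16 at 10 ; need 2600 more.
Take 1700 from Site-E at 13 ; need 900 more.
Site-1 (15): take the remaining 900 ; done.
Site-X: unused.
Cost = 2000×6 + 1400×10 + 1700×13 + 900×15 = 61600.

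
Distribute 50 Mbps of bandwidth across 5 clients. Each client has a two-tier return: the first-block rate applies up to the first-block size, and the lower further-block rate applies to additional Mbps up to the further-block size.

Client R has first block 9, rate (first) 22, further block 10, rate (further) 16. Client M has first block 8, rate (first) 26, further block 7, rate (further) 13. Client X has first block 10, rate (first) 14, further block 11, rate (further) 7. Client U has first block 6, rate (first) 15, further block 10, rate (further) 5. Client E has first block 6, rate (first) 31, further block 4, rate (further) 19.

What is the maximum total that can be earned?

Order all 10 blocks by rate: Client E/first 31 > Client M/first 26 > Client R/first 22 > Client E/second 19 > Client R/second 16 > Client U/first 15 > Client X/first 14 > Client M/second 13 > Client X/second 7 > Client U/second 5.
Fill Client E first block (6 at 31) → 44 left.
Client M first at 26: fill all 8 → 36 left.
Client R first at 22: fill all 9 → 27 left.
Fill Client E second block (4 at 19) → 23 left.
Fill Client R second block (10 at 16) → 13 left.
Client U first at 15: fill all 6 → 7 left.
Client X first at 14: only 7 left, fill 7.
Total = 31×6 + 26×8 + 22×9 + 19×4 + 16×10 + 15×6 + 14×7 = 1016.

1016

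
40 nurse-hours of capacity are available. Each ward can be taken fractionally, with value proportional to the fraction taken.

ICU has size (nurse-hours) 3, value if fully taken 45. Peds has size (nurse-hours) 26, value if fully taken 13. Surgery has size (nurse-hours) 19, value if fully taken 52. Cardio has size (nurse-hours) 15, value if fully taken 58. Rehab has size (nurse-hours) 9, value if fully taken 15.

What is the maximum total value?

Rank by value-to-size ratio: ICU 45/3≈15, Cardio 58/15≈3.87, Surgery 52/19≈2.74, Rehab 15/9≈1.67, Peds 13/26≈0.5.
ICU: take in full, 3 nurse-hours for value 45 ; 37 left.
Take all of Cardio (15 nurse-hours, value 58) ; 22 nurse-hours left.
Surgery: take in full, 19 nurse-hours for value 52 ; 3 left.
Only 3 nurse-hours remain; take 3/9 of Rehab for value 15×3/9 = 5.
Total value = 160.

160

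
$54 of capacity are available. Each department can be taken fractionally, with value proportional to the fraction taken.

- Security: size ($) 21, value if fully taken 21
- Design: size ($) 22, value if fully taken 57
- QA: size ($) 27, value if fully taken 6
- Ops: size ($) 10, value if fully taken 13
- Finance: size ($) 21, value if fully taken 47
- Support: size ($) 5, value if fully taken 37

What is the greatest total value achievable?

148.8

Best value per unit of size first: Support 37/5≈7.4, Design 57/22≈2.59, Finance 47/21≈2.24, Ops 13/10≈1.3, Security 21/21≈1, QA 6/27≈0.222.
Take all of Support (5 $, value 37) → 49 $ left.
Design: take in full, 22 $ for value 57 → 27 left.
Take all of Finance (21 $, value 47) → 6 $ left.
6 $ left: a 6/10 share of Ops gives 13×6/10 = 7.8.
Total value = 148.8.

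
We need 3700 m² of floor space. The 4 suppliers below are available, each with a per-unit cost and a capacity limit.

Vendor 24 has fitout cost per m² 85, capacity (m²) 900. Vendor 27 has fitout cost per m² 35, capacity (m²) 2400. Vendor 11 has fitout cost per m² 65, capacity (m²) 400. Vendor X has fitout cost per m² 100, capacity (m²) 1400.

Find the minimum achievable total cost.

186500

Use suppliers in increasing cost order.
Vendor 27 (35): use full 2400 ; 1300 m² to go.
Vendor 11 at 65: take all 400 m² ; 900 still needed.
Vendor 24 (85): use full 900 ; 0 m² to go.
Vendor X: unused.
Cost = 2400×35 + 400×65 + 900×85 = 186500.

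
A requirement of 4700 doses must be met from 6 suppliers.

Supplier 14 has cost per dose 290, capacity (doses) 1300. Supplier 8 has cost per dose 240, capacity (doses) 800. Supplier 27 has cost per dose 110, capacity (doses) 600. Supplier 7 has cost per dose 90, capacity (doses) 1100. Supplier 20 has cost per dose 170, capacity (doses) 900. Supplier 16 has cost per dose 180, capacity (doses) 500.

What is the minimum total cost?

Cheapest first:
Take 1100 from Supplier 7 at 90 — need 3600 more.
Supplier 27 at 110: take all 600 doses — 3000 still needed.
Supplier 20 at 170: take all 900 doses — 2100 still needed.
Supplier 16 (180): use full 500 — 1600 doses to go.
Supplier 8 (240): use full 800 — 800 doses to go.
Supplier 14 (290): take the remaining 800 — done.
Cost = 1100×90 + 600×110 + 900×170 + 500×180 + 800×240 + 800×290 = 832000.

832000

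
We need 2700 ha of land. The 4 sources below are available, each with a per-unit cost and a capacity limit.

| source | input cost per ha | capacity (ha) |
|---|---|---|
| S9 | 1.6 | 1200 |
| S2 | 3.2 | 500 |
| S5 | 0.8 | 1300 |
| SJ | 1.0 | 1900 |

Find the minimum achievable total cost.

2440

Fill from the cheapest source first.
S5 (0.8): use full 1300 → 1400 ha to go.
SJ at 1.0: take 1400 of its 1900 → requirement met.
S9, S2: unused.
Cost = 1300×0.8 + 1400×1.0 = 2440.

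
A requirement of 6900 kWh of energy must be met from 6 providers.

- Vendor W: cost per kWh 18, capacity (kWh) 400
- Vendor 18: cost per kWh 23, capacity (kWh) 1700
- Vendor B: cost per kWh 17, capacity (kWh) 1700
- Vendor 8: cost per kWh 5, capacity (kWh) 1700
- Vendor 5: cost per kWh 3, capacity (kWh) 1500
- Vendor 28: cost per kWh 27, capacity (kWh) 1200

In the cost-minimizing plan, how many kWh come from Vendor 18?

Use providers in increasing cost order.
Take 1500 from Vendor 5 at 3 — need 5400 more.
Vendor 8 (5): use full 1700 — 3700 kWh to go.
Vendor B (17): use full 1700 — 2000 kWh to go.
Vendor W (18): use full 400 — 1600 kWh to go.
Vendor 18 (23): take the remaining 1600 — done.
Vendor 28: unused.

1600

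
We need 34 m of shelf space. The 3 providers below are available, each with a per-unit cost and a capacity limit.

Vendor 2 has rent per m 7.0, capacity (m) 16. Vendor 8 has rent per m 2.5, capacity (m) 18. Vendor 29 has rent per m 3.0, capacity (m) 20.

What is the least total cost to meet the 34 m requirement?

Fill from the cheapest provider first.
Vendor 8 (2.5): use full 18 — 16 m to go.
Vendor 29 (3.0): take the remaining 16 — done.
Vendor 2: unused.
Cost = 18×2.5 + 16×3.0 = 93.

93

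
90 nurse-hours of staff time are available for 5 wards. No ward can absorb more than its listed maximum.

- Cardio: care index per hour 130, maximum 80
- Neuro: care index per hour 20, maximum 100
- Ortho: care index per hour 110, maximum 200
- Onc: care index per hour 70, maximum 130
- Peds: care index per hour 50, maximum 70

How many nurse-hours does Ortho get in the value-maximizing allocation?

Highest care index per hour first: Cardio 130 > Ortho 110 > Onc 70 > Peds 50 > Neuro 20.
Give Cardio 80 to hit its cap of 80 ; 10 left.
Ortho has room for 200 but only 10 remain, so it gets 10.

10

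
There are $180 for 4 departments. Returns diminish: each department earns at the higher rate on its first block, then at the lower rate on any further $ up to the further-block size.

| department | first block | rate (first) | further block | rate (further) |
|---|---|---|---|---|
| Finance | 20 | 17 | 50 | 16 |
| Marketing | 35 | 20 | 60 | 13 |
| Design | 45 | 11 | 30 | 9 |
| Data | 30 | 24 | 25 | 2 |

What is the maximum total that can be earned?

Order all 8 blocks by rate: Data/tier1 24 > Marketing/tier1 20 > Finance/tier1 17 > Finance/tier2 16 > Marketing/tier2 13 > Design/tier1 11 > Design/tier2 9 > Data/tier2 2.
Data/tier1 (24): +30 → 150 left.
Marketing tier1 at 20: fill all 35 → 115 left.
Finance tier1 at 17: fill all 20 → 95 left.
Finance tier2 at 16: fill all 50 → 45 left.
45 remain; put them into Marketing tier2 at 13.
Total = 24×30 + 20×35 + 17×20 + 16×50 + 13×45 = 3145.

3145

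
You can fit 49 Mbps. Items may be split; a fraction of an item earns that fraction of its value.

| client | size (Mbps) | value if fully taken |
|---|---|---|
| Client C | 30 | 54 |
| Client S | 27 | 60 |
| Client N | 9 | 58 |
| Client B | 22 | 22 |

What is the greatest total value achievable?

141.4

Best value per unit of size first: Client N 58/9≈6.44, Client S 60/27≈2.22, Client C 54/30≈1.8, Client B 22/22≈1.
Take all of Client N (9 Mbps, value 58) — 40 Mbps left.
Client S: take in full, 27 Mbps for value 60 — 13 left.
Fill the last 13 Mbps with part of Client C: 13/30 of it earns 23.4.
Total value = 141.4.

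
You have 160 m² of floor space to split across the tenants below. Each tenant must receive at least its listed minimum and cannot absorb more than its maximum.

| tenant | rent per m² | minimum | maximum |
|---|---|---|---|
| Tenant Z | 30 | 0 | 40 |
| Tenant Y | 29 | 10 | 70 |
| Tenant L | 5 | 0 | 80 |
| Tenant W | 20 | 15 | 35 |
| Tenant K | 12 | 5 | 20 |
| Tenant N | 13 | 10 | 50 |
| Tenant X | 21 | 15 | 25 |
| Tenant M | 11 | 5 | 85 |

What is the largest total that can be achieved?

Meeting every minimum uses 0+10+0+15+5+10+15+5 = 60 m², leaving 100.
Highest rent per m² first: Tenant Z 30 > Tenant Y 29 > Tenant X 21 > Tenant W 20 > Tenant N 13 > Tenant K 12 > Tenant M 11 > Tenant L 5.
Tenant Z takes 40 more to reach its cap of 40 — 60 left.
Tenant Y takes 60 more to reach its cap of 70 — 0 left.
Total = 30×40 + 29×70 + 20×15 + 12×5 + 13×10 + 21×15 + 11×5 = 4090.

4090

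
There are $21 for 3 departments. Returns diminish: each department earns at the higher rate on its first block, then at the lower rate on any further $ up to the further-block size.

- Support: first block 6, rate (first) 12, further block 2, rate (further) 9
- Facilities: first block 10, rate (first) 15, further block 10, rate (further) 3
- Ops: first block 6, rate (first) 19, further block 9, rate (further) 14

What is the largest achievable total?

334

Rank every tier by rate: Ops/first 19 > Facilities/first 15 > Ops/second 14 > Support/first 12 > Support/second 9 > Facilities/second 3.
Fill Ops first block (6 at 19) → 15 left.
Facilities first at 15: fill all 10 → 5 left.
Ops second at 14: only 5 left, fill 5.
Total = 19×6 + 15×10 + 14×5 = 334.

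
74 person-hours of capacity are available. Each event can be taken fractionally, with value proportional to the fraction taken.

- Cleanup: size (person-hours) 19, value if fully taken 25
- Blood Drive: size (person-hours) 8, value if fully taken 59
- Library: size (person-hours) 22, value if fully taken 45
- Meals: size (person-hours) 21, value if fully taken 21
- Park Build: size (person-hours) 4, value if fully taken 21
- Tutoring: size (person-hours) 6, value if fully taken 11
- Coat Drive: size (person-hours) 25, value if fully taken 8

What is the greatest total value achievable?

Sort by value density: Blood Drive 59/8≈7.38, Park Build 21/4≈5.25, Library 45/22≈2.05, Tutoring 11/6≈1.83, Cleanup 25/19≈1.32, Meals 21/21≈1, Coat Drive 8/25≈0.32.
All 8 person-hours of Blood Drive fit (value 59) → 66 remain.
Park Build: take in full, 4 person-hours for value 21 → 62 left.
Take all of Library (22 person-hours, value 45) → 40 person-hours left.
Take all of Tutoring (6 person-hours, value 11) → 34 person-hours left.
All 19 person-hours of Cleanup fit (value 25) → 15 remain.
15 person-hours left: a 15/21 share of Meals gives 21×15/21 = 15.
Total value = 176.

176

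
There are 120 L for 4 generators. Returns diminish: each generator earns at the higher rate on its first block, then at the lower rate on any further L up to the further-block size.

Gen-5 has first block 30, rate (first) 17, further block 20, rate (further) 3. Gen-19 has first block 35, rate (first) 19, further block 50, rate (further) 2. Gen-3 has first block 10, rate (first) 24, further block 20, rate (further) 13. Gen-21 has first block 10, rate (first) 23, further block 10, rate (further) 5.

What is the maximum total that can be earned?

Order all 8 blocks by rate: Gen-3/first 24 > Gen-21/first 23 > Gen-19/first 19 > Gen-5/first 17 > Gen-3/second 13 > Gen-21/second 5 > Gen-5/second 3 > Gen-19/second 2.
Fill Gen-3 first block (10 at 24) ; 110 left.
Fill Gen-21 first block (10 at 23) ; 100 left.
Gen-19/first (19): +35 ; 65 left.
Gen-5 first at 17: fill all 30 ; 35 left.
Gen-3/second (13): +20 ; 15 left.
Gen-21 second at 5: fill all 10 ; 5 left.
Gen-5/second: +5 of 20 at 3; pool empty.
Total = 24×10 + 23×10 + 19×35 + 17×30 + 13×20 + 5×10 + 3×5 = 1970.

1970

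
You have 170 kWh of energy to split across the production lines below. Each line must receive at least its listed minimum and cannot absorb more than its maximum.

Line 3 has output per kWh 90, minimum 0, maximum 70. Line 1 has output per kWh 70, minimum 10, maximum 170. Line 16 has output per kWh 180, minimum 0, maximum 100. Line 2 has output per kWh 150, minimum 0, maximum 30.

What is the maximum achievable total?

Meeting every minimum uses 0+10+0+0 = 10 kWh, leaving 160.
Highest output per kWh first: Line 16 180 > Line 2 150 > Line 3 90 > Line 1 70.
Give Line 16 100 more to hit its cap of 100 ; 60 left.
Line 2 takes 30 more to reach its cap of 30 ; 30 left.
Only 30 left; Line 3 takes them to reach 30.
Total = 90×30 + 70×10 + 180×100 + 150×30 = 25900.

25900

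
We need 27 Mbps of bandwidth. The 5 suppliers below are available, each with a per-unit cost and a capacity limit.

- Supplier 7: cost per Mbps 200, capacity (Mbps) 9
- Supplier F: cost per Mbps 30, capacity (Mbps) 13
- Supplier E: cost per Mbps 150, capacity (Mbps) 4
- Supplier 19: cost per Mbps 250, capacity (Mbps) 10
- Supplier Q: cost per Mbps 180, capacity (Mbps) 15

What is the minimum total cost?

2790

Fill from the cheapest supplier first.
Take 13 from Supplier F at 30 → need 14 more.
Supplier E (150): use full 4 → 10 Mbps to go.
Take 10 from Supplier Q at 180 to finish.
Supplier 7, Supplier 19: unused.
Cost = 13×30 + 4×150 + 10×180 = 2790.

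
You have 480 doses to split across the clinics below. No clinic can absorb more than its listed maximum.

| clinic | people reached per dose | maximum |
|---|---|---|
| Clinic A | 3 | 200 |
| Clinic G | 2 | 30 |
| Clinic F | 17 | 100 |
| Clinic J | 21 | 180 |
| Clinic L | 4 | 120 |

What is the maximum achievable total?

6200

Rank by people reached per dose: Clinic J 21 > Clinic F 17 > Clinic L 4 > Clinic A 3 > Clinic G 2.
Give Clinic J 180 to hit its cap of 180 ; 300 left.
Give Clinic F 100 to hit its cap of 100 ; 200 left.
Give Clinic L 120 to hit its cap of 120 ; 80 left.
Clinic A has room for 200 but only 80 remain, so it gets 80.
Total = 3×80 + 17×100 + 21×180 + 4×120 = 6200.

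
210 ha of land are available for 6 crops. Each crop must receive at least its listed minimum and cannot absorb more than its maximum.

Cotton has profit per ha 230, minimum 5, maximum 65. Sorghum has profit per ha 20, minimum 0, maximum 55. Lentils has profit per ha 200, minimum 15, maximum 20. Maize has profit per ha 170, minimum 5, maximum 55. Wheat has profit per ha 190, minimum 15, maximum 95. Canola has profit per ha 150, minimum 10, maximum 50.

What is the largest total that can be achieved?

41900

Meeting every minimum uses 5+0+15+5+15+10 = 50 ha, leaving 160.
Rank by profit per ha: Cotton 230 > Lentils 200 > Wheat 190 > Maize 170 > Canola 150 > Sorghum 20.
Cotton: +60 to 65 (cap) → 100 left.
Lentils takes 5 more to reach its cap of 20 → 95 left.
Wheat takes 80 more to reach its cap of 95 → 15 left.
Maize has room for 50 more but only 15 remain, so it gets 20.
Total = 230×65 + 200×20 + 170×20 + 190×95 + 150×10 = 41900.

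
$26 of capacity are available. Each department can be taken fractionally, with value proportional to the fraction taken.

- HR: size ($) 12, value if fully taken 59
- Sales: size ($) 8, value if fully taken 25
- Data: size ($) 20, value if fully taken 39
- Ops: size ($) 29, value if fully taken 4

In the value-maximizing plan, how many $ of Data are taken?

Sort by value density: HR 59/12≈4.92, Sales 25/8≈3.12, Data 39/20≈1.95, Ops 4/29≈0.138.
HR: take in full, 12 $ for value 59 — 14 left.
Take all of Sales (8 $, value 25) — 6 $ left.
6 $ left: a 6/20 share of Data gives 39×6/20 = 11.7.

6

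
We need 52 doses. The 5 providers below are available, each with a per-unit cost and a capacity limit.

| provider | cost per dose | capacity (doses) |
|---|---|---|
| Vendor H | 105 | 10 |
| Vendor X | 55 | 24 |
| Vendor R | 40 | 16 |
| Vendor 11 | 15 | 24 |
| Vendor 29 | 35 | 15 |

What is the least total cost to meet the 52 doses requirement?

1405

Cheapest first:
Vendor 11 (15): use full 24 → 28 doses to go.
Take 15 from Vendor 29 at 35 → need 13 more.
Vendor R at 40: take 13 of its 16 → requirement met.
Vendor X, Vendor H: unused.
Cost = 24×15 + 15×35 + 13×40 = 1405.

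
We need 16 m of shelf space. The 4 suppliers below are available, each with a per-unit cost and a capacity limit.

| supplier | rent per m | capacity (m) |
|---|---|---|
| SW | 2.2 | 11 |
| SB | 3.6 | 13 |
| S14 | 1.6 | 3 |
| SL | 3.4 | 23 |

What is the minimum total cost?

35.8

Use suppliers in increasing cost order.
Take 3 from S14 at 1.6 — need 13 more.
SW at 2.2: take all 11 m — 2 still needed.
SL at 3.4: take 2 of its 23 — requirement met.
SB: unused.
Cost = 3×1.6 + 11×2.2 + 2×3.4 = 35.8.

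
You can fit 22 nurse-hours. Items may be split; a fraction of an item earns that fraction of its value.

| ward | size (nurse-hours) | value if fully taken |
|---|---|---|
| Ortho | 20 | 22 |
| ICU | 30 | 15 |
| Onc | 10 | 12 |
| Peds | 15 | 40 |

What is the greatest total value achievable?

48.4

Rank by value-to-size ratio: Peds 40/15≈2.67, Onc 12/10≈1.2, Ortho 22/20≈1.1, ICU 15/30≈0.5.
All 15 nurse-hours of Peds fit (value 40) → 7 remain.
7 nurse-hours left: a 7/10 share of Onc gives 12×7/10 = 8.4.
Total value = 48.4.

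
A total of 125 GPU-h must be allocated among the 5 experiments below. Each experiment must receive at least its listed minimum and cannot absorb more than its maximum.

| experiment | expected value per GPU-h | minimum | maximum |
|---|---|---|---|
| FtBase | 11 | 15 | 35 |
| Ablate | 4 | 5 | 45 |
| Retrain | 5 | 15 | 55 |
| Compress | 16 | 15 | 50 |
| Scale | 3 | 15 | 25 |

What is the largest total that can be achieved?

1350

Meeting every minimum uses 15+5+15+15+15 = 65 GPU-h, leaving 60.
Rank by expected value per GPU-h: Compress 16 > FtBase 11 > Retrain 5 > Ablate 4 > Scale 3.
Compress takes 35 more to reach its cap of 50 — 25 left.
FtBase takes 20 more to reach its cap of 35 — 5 left.
Retrain: +5 (room for 40) → 20. Pool exhausted.
Total = 11×35 + 4×5 + 5×20 + 16×50 + 3×15 = 1350.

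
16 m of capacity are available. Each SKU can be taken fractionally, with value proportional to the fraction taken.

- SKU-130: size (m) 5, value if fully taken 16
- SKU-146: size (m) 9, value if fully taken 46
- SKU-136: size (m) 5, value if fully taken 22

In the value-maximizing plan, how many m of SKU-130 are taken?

2

Rank by value-to-size ratio: SKU-146 46/9≈5.11, SKU-136 22/5≈4.4, SKU-130 16/5≈3.2.
All 9 m of SKU-146 fit (value 46) ; 7 remain.
All 5 m of SKU-136 fit (value 22) ; 2 remain.
Fill the last 2 m with part of SKU-130: 2/5 of it earns 6.4.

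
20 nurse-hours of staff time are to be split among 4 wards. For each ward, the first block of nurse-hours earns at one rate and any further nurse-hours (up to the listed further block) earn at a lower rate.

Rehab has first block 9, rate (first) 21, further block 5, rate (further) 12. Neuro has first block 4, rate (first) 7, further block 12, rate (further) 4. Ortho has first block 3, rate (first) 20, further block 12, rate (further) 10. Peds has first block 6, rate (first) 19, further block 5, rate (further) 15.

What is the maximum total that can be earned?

393

Rank every tier by rate: Rehab/first 21 > Ortho/first 20 > Peds/first 19 > Peds/second 15 > Rehab/second 12 > Ortho/second 10 > Neuro/first 7 > Neuro/second 4.
Rehab first at 21: fill all 9 ; 11 left.
Ortho/first (20): +3 ; 8 left.
Peds first at 19: fill all 6 ; 2 left.
Peds/second: +2 of 5 at 15; pool empty.
Total = 21×9 + 20×3 + 19×6 + 15×2 = 393.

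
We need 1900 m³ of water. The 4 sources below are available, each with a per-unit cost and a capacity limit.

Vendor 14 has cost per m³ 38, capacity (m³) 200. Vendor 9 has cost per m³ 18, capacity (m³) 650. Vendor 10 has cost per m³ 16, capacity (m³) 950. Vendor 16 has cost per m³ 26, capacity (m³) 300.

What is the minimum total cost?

34700

Cheapest first:
Take 950 from Vendor 10 at 16 → need 950 more.
Vendor 9 (18): use full 650 → 300 m³ to go.
Vendor 16 at 26: take all 300 m³ → 0 still needed.
Vendor 14: unused.
Cost = 950×16 + 650×18 + 300×26 = 34700.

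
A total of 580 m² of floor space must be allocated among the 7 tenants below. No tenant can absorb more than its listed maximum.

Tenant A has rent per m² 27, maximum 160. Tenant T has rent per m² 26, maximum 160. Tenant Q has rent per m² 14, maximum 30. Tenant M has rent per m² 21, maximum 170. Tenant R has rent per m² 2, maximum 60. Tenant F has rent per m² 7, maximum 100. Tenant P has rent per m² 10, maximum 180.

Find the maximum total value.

13070

Highest rent per m² first: Tenant A 27 > Tenant T 26 > Tenant M 21 > Tenant Q 14 > Tenant P 10 > Tenant F 7 > Tenant R 2.
Tenant A takes 160 to reach its cap of 160 → 420 left.
Tenant T: +160 to 160 (cap) → 260 left.
Give Tenant M 170 to hit its cap of 170 → 90 left.
Tenant Q takes 30 to reach its cap of 30 → 60 left.
Tenant P has room for 180 but only 60 remain, so it gets 60.
Total = 27×160 + 26×160 + 14×30 + 21×170 + 10×60 = 13070.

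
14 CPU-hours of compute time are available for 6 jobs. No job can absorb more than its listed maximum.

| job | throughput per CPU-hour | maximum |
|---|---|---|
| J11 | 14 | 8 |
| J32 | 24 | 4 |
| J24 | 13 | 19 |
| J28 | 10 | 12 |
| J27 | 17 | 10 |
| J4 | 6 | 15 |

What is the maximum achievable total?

Order the jobs by throughput per CPU-hour: J32 24 > J27 17 > J11 14 > J24 13 > J28 10 > J4 6.
Give J32 4 to hit its cap of 4 ; 10 left.
Give J27 10 to hit its cap of 10 ; 0 left.
Total = 24×4 + 17×10 = 266.

266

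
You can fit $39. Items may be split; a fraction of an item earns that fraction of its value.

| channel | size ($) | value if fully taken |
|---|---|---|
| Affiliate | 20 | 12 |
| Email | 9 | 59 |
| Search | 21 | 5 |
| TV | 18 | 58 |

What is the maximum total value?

124.2

Best value per unit of size first: Email 59/9≈6.56, TV 58/18≈3.22, Affiliate 12/20≈0.6, Search 5/21≈0.238.
All 9 $ of Email fit (value 59) ; 30 remain.
Take all of TV (18 $, value 58) ; 12 $ left.
12 $ left: a 12/20 share of Affiliate gives 12×12/20 = 7.2.
Total value = 124.2.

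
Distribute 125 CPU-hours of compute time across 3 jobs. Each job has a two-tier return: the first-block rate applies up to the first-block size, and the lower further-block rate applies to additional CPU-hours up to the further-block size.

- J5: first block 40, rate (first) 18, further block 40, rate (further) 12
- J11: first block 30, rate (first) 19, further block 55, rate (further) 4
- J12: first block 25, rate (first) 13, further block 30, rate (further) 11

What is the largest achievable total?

1975

Rank every tier by rate: J11/T1 19 > J5/T1 18 > J12/T1 13 > J5/T2 12 > J12/T2 11 > J11/T2 4.
J11/T1 (19): +30 → 95 left.
J5 T1 at 18: fill all 40 → 55 left.
Fill J12 T1 block (25 at 13) → 30 left.
J5/T2: +30 of 40 at 12; pool empty.
Total = 19×30 + 18×40 + 13×25 + 12×30 = 1975.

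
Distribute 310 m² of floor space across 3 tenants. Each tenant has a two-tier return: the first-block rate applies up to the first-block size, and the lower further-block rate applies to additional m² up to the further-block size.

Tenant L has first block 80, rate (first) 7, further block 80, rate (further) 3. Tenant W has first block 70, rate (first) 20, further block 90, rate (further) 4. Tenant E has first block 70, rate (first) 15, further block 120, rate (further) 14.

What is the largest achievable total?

Rank every tier by rate: Tenant W/T1 20 > Tenant E/T1 15 > Tenant E/T2 14 > Tenant L/T1 7 > Tenant W/T2 4 > Tenant L/T2 3.
Tenant W T1 at 20: fill all 70 ; 240 left.
Fill Tenant E T1 block (70 at 15) ; 170 left.
Tenant E/T2 (14): +120 ; 50 left.
Tenant L/T1: +50 of 80 at 7; pool empty.
Total = 20×70 + 15×70 + 14×120 + 7×50 = 4480.

4480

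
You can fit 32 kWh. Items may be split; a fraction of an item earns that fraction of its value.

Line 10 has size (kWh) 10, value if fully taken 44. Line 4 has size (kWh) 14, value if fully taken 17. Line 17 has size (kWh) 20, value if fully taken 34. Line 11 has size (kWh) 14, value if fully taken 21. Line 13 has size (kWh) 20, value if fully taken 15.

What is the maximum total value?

81

Rank by value-to-size ratio: Line 10 44/10≈4.4, Line 17 34/20≈1.7, Line 11 21/14≈1.5, Line 4 17/14≈1.21, Line 13 15/20≈0.75.
All 10 kWh of Line 10 fit (value 44) ; 22 remain.
Take all of Line 17 (20 kWh, value 34) ; 2 kWh left.
Only 2 kWh remain; take 2/14 of Line 11 for value 21×2/14 = 3.
Total value = 81.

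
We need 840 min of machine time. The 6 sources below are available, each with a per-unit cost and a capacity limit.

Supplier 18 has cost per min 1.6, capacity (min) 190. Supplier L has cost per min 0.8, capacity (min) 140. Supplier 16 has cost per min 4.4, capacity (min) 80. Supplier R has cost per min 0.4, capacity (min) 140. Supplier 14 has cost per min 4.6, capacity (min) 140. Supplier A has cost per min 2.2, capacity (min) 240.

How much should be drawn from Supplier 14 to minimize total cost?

50

Cheapest first:
Supplier R at 0.4: take all 140 min — 700 still needed.
Supplier L (0.8): use full 140 — 560 min to go.
Take 190 from Supplier 18 at 1.6 — need 370 more.
Supplier A (2.2): use full 240 — 130 min to go.
Supplier 16 at 4.4: take all 80 min — 50 still needed.
Supplier 14 (4.6): take the remaining 50 — done.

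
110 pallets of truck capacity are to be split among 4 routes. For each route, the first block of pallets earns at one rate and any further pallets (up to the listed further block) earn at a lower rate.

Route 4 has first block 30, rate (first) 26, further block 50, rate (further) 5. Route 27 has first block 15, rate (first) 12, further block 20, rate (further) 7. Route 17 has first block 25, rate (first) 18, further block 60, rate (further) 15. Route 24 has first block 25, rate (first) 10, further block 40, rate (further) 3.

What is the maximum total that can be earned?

2055

Rank every tier by rate: Route 4/tier1 26 > Route 17/tier1 18 > Route 17/tier2 15 > Route 27/tier1 12 > Route 24/tier1 10 > Route 27/tier2 7 > Route 4/tier2 5 > Route 24/tier2 3.
Route 4/tier1 (26): +30 — 80 left.
Route 17/tier1 (18): +25 — 55 left.
Route 17/tier2: +55 of 60 at 15; pool empty.
Total = 26×30 + 18×25 + 15×55 = 2055.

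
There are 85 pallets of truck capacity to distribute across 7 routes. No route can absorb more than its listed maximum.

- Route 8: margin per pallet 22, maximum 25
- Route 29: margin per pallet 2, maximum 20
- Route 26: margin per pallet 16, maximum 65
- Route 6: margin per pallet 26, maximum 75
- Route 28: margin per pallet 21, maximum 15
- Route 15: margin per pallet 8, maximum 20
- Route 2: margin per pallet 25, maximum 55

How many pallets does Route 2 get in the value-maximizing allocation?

Rank by margin per pallet: Route 6 26 > Route 2 25 > Route 8 22 > Route 28 21 > Route 26 16 > Route 15 8 > Route 29 2.
Route 6 takes 75 to reach its cap of 75 → 10 left.
Only 10 left; Route 2 takes them to reach 10.

10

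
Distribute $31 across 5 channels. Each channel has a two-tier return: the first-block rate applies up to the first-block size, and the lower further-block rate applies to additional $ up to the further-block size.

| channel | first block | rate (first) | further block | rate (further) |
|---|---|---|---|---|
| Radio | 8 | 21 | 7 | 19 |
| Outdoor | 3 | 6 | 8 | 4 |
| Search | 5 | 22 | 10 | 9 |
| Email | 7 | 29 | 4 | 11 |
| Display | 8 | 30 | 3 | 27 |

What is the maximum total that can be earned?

Order all 10 blocks by rate: Display/tier1 30 > Email/tier1 29 > Display/tier2 27 > Search/tier1 22 > Radio/tier1 21 > Radio/tier2 19 > Email/tier2 11 > Search/tier2 9 > Outdoor/tier1 6 > Outdoor/tier2 4.
Display/tier1 (30): +8 → 23 left.
Email tier1 at 29: fill all 7 → 16 left.
Display tier2 at 27: fill all 3 → 13 left.
Fill Search tier1 block (5 at 22) → 8 left.
Fill Radio tier1 block (8 at 21) → 0 left.
Total = 30×8 + 29×7 + 27×3 + 22×5 + 21×8 = 802.

802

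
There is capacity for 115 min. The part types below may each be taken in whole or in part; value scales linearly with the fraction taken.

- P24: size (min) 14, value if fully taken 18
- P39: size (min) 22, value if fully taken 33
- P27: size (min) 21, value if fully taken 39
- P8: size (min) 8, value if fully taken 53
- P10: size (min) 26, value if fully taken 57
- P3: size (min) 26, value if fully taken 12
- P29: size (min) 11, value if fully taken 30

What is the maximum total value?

236

Best value per unit of size first: P8 53/8≈6.62, P29 30/11≈2.73, P10 57/26≈2.19, P27 39/21≈1.86, P39 33/22≈1.5, P24 18/14≈1.29, P3 12/26≈0.462.
P8: take in full, 8 min for value 53 ; 107 left.
All 11 min of P29 fit (value 30) ; 96 remain.
All 26 min of P10 fit (value 57) ; 70 remain.
Take all of P27 (21 min, value 39) ; 49 min left.
P39: take in full, 22 min for value 33 ; 27 left.
P24: take in full, 14 min for value 18 ; 13 left.
Fill the last 13 min with part of P3: 13/26 of it earns 6.
Total value = 236.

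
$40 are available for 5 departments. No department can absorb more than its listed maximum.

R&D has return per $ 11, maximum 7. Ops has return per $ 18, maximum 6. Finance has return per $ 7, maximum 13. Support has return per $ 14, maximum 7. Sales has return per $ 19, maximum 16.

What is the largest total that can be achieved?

Highest return per $ first: Sales 19 > Ops 18 > Support 14 > R&D 11 > Finance 7.
Sales takes 16 to reach its cap of 16 — 24 left.
Give Ops 6 to hit its cap of 6 — 18 left.
Support: +7 to 7 (cap) — 11 left.
R&D takes 7 to reach its cap of 7 — 4 left.
Finance has room for 13 but only 4 remain, so it gets 4.
Total = 11×7 + 18×6 + 7×4 + 14×7 + 19×16 = 615.

615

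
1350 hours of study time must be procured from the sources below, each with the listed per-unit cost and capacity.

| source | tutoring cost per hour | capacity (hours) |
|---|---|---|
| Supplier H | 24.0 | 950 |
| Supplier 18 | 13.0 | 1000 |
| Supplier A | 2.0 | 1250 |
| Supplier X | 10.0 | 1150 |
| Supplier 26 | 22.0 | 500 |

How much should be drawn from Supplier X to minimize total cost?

Fill from the cheapest source first.
Supplier A at 2.0: take all 1250 hours — 100 still needed.
Supplier X at 10.0: take 100 of its 1150 — requirement met.
Supplier 18, Supplier 26, Supplier H: unused.

100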